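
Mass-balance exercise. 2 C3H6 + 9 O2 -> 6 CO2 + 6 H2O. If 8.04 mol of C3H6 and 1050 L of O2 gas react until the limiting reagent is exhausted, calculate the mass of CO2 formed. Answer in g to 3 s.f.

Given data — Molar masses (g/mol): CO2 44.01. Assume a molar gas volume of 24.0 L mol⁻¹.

1060 g

n(C3H6) = 8.040 mol
n(O2) = 1050 / 24.0 = 43.75 mol
n/ν → C3H6: 4.020, O2: 4.861; C3H6 is limiting.
n(CO2) = (6/2) × 8.040 = 24.12 mol
mass = 24.12 × 44.01 = 1062 g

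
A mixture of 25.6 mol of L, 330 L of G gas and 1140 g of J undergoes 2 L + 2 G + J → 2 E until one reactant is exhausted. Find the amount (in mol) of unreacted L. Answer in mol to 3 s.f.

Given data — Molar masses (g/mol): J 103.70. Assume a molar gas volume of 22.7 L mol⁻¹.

n(L) = 25.60 mol
n(G) = 330.0 / 22.7 = 14.54 mol
n(J) = 1140 / 103.70 = 10.99 mol
n/ν for L = 25.60/2 = 12.80
n/ν for G = 14.54/2 = 7.270
n/ν for J = 10.99/1 = 10.99
Smallest n/ν is G → limiting reagent.
L consumed = (2/2) × 14.54 = 14.54 mol
L remaining = 25.60 − 14.54 = 11.06 mol

11.1 mol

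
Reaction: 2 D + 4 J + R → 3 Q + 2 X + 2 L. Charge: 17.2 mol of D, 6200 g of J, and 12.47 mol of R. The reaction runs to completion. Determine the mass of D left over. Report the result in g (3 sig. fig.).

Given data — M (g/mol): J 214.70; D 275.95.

n(D) = 17.20 mol
n(J) = 6200 / 214.70 = 28.88 mol
n(R) = 12.47 mol
n/ν for D = 17.20/2 = 8.600
n/ν for J = 28.88/4 = 7.220
n/ν for R = 12.47/1 = 12.47
Smallest n/ν is J → limiting reagent.
D consumed = (2/4) × 28.88 = 14.44 mol
D remaining = 17.20 − 14.44 = 2.760 mol
mass = 2.760 × 275.95 = 761.6 g

762 g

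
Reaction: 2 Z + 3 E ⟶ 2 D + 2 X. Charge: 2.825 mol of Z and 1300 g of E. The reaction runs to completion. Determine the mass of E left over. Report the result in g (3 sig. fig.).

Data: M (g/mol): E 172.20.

570 g

n(Z) = 2.825 mol
n(E) = 1300 / 172.20 = 7.549 mol
n/ν → Z: 1.413, E: 2.516; Z is limiting.
E consumed = (3/2) × 2.825 = 4.238 mol
E remaining = 7.549 − 4.238 = 3.311 mol
mass = 3.311 × 172.20 = 570.2 g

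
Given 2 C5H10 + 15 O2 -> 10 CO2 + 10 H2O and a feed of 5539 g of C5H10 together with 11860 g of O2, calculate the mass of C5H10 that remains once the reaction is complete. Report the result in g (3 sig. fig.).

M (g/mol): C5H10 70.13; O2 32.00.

n(C5H10) = 5539 / 70.13 = 78.98 mol
n(O2) = 11860 / 32.00 = 370.6 mol
n/ν → C5H10: 39.49, O2: 24.71; O2 is limiting.
C5H10 consumed = (2/15) × 370.6 = 49.41 mol
C5H10 remaining = 78.98 − 49.41 = 29.57 mol
mass = 29.57 × 70.13 = 2074 g

2070 g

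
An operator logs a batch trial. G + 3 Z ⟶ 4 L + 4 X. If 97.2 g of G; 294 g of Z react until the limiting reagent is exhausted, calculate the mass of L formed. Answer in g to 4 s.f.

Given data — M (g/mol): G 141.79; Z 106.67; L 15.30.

41.95 g

n(G) = 97.20 / 141.79 = 0.6855 mol
n(Z) = 294.0 / 106.67 = 2.756 mol
n/ν for G = 0.6855/1 = 0.6855
n/ν for Z = 2.756/3 = 0.9187
Smallest n/ν is G → limiting reagent.
n(L) = (4/1) × 0.6855 = 2.742 mol
mass = 2.742 × 15.30 = 41.95 g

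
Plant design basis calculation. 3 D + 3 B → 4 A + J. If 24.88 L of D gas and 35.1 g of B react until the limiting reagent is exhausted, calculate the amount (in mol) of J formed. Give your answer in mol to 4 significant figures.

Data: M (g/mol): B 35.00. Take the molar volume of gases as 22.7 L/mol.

0.3343 mol

n(D) = 24.88 / 22.7 = 1.096 mol
n(B) = 35.10 / 35.00 = 1.003 mol
n/ν for D = 1.096/3 = 0.3653
n/ν for B = 1.003/3 = 0.3343
Smallest n/ν is B → limiting reagent.
n(J) = (1/3) × 1.003 = 0.3343 mol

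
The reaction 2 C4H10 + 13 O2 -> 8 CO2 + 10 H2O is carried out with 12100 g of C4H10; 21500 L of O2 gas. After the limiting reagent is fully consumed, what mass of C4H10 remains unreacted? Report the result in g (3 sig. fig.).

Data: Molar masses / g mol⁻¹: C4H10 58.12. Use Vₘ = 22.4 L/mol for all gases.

3520 g

n(C4H10) = 12100 / 58.12 = 208.2 mol
n(O2) = 21500 / 22.4 = 959.8 mol
n/ν → C4H10: 104.1, O2: 73.83; O2 is limiting.
C4H10 consumed = (2/13) × 959.8 = 147.7 mol
C4H10 remaining = 208.2 − 147.7 = 60.50 mol
mass = 60.50 × 58.12 = 3516 g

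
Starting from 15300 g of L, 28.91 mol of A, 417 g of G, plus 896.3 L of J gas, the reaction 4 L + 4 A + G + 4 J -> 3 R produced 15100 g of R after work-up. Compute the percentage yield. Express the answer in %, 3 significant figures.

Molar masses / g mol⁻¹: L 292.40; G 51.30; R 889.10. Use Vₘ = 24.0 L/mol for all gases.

n(L) = 15300 / 292.40 = 52.33 mol
n(A) = 28.91 mol
n(G) = 417.0 / 51.30 = 8.129 mol
n(J) = 896.3 / 24.0 = 37.35 mol
n/ν for L = 52.33/4 = 13.08
n/ν for A = 28.91/4 = 7.228
n/ν for G = 8.129/1 = 8.129
n/ν for J = 37.35/4 = 9.338
Smallest n/ν is A → limiting reagent.
theoretical n(R) = (3/4) × 28.91 = 21.68 mol → 19280 g
% yield = 15100 / 19280 × 100 = 78.32 %

78.3 %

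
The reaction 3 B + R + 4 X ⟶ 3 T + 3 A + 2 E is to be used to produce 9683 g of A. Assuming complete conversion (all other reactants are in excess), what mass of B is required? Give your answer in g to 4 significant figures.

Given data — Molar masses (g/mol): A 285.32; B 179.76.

n(A) = 9683 / 285.32 = 33.94 mol
n(B) = (3/3) × 33.94 = 33.94 mol
mass = 33.94 × 179.76 = 6101 g

6101 g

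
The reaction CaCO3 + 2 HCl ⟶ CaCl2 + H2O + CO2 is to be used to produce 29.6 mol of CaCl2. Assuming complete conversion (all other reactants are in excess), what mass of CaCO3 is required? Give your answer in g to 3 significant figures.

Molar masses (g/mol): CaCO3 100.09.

2960 g

n(CaCl2) = 29.60 mol
n(CaCO3) = (1/1) × 29.60 = 29.60 mol
mass = 29.60 × 100.09 = 2963 g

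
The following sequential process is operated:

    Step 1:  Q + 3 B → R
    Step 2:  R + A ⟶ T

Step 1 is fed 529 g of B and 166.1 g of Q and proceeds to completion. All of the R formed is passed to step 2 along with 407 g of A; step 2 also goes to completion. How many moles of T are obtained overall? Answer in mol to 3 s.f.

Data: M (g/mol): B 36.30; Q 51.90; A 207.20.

1.96 mol

Step 1:
n(B) = 529.0 / 36.30 = 14.57 mol
n(Q) = 166.1 / 51.90 = 3.200 mol
n/ν for B = 14.57/3 = 4.857
n/ν for Q = 3.200/1 = 3.200
Smallest n/ν is Q → limiting reagent.
n(R) produced = (1/1) × 3.200 = 3.200 mol
Step 2:
n(R) available = 3.200 mol
n(A) = 407.0 / 207.20 = 1.964 mol
n/ν for R = 3.200/1 = 3.200
n/ν for A = 1.964/1 = 1.964
Smallest n/ν is A → limiting reagent.
n(T) = (1/1) × 1.964 = 1.964 mol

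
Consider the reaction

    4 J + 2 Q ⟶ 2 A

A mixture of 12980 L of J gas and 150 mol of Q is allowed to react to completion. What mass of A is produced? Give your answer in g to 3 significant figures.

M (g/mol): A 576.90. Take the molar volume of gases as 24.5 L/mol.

86500 g

n(J) = 12980 / 24.5 = 529.8 mol
n(Q) = 150.0 mol
n/ν for J = 529.8/4 = 132.5
n/ν for Q = 150.0/2 = 75.00
Smallest n/ν is Q → limiting reagent.
n(A) = (2/2) × 150.0 = 150.0 mol
mass = 150.0 × 576.90 = 86540 g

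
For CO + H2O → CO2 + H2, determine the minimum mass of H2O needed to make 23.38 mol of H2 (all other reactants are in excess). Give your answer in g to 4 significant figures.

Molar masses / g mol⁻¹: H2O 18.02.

421.3 g

n(H2) = 23.38 mol
n(H2O) = (1/1) × 23.38 = 23.38 mol
mass = 23.38 × 18.02 = 421.3 g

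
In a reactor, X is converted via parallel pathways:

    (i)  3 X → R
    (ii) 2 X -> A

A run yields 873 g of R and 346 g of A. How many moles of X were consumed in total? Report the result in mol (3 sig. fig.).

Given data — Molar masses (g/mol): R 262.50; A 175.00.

n(R) = 873 / 262.50 = 3.326 mol
n(A) = 346 / 175.00 = 1.977 mol
n(X) via (i) = (3/1)×3.326 = 9.978 mol
n(X) via (ii) = (2/1)×1.977 = 3.954 mol
total n(X) = 9.978 + 3.954 = 13.93 mol

13.9 mol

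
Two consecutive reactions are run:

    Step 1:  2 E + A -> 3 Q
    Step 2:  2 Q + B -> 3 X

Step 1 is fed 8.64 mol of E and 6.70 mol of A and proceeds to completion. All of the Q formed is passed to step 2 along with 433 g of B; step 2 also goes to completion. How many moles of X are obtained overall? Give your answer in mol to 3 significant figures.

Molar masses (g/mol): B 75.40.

Step 1:
n(E) = 8.640 mol
n(A) = 6.700 mol
n/ν → E: 4.320, A: 6.700; E is limiting.
n(Q) produced = (3/2) × 8.640 = 12.96 mol
Step 2:
n(Q) available = 12.96 mol
n(B) = 433.0 / 75.40 = 5.743 mol
n/ν → Q: 6.480, B: 5.743; B is limiting.
n(X) = (3/1) × 5.743 = 17.23 mol

17.2 mol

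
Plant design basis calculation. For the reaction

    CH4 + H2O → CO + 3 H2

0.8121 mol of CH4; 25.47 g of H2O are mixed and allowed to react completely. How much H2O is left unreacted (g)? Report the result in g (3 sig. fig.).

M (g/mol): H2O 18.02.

10.8 g

n(CH4) = 0.8121 mol
n(H2O) = 25.47 / 18.02 = 1.413 mol
n/ν for CH4 = 0.8121/1 = 0.8121
n/ν for H2O = 1.413/1 = 1.413
Smallest n/ν is CH4 → limiting reagent.
H2O consumed = (1/1) × 0.8121 = 0.8121 mol
H2O remaining = 1.413 − 0.8121 = 0.6009 mol
mass = 0.6009 × 18.02 = 10.83 g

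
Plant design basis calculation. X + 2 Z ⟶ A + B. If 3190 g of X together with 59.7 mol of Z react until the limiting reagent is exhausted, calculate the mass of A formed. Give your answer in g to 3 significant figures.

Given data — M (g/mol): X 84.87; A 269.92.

8060 g

n(X) = 3190 / 84.87 = 37.59 mol
n(Z) = 59.70 mol
n/ν for X = 37.59/1 = 37.59
n/ν for Z = 59.70/2 = 29.85
Smallest n/ν is Z → limiting reagent.
n(A) = (1/2) × 59.70 = 29.85 mol
mass = 29.85 × 269.92 = 8057 g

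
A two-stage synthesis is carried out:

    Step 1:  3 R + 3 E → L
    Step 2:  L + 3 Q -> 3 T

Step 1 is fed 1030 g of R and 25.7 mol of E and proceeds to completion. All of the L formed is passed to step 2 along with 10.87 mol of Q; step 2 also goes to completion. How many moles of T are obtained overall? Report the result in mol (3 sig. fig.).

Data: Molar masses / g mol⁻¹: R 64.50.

Step 1:
n(R) = 1030 / 64.50 = 15.97 mol
n(E) = 25.70 mol
n/ν for R = 15.97/3 = 5.323
n/ν for E = 25.70/3 = 8.567
Smallest n/ν is R → limiting reagent.
n(L) produced = (1/3) × 15.97 = 5.323 mol
Step 2:
n(L) available = 5.323 mol
n(Q) = 10.87 mol
n/ν for L = 5.323/1 = 5.323
n/ν for Q = 10.87/3 = 3.623
Smallest n/ν is Q → limiting reagent.
n(T) = (3/3) × 10.87 = 10.87 mol

10.9 mol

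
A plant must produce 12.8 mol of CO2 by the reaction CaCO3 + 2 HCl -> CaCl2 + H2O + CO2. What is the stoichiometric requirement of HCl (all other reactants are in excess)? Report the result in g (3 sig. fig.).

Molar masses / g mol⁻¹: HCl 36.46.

n(CO2) = 12.80 mol
n(HCl) = (2/1) × 12.80 = 25.60 mol
mass = 25.60 × 36.46 = 933.4 g

933 g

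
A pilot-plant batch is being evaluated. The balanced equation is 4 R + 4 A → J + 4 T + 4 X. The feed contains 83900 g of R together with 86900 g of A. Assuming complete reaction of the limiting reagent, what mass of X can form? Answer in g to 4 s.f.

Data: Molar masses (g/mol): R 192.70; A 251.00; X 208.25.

72100 g

n(R) = 83900 / 192.70 = 435.4 mol
n(A) = 86900 / 251.00 = 346.2 mol
n/ν for R = 435.4/4 = 108.9
n/ν for A = 346.2/4 = 86.55
Smallest n/ν is A → limiting reagent.
n(X) = (4/4) × 346.2 = 346.2 mol
mass = 346.2 × 208.25 = 72100 g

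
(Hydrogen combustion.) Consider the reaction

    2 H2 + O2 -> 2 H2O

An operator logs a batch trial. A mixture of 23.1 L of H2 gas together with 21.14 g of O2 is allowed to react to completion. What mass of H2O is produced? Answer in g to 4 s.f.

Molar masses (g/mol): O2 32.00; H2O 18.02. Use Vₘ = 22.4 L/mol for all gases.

n(H2) = 23.10 / 22.4 = 1.031 mol
n(O2) = 21.14 / 32.00 = 0.6606 mol
n/ν → H2: 0.5155, O2: 0.6606; H2 is limiting.
n(H2O) = (2/2) × 1.031 = 1.031 mol
mass = 1.031 × 18.02 = 18.58 g

18.58 g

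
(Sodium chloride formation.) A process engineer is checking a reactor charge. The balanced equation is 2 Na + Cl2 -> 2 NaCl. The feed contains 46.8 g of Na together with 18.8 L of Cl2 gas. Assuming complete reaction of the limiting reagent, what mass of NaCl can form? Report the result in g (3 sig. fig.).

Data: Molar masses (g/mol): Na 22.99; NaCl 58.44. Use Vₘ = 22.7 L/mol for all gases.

n(Na) = 46.80 / 22.99 = 2.036 mol
n(Cl2) = 18.80 / 22.7 = 0.8282 mol
n/ν for Na = 2.036/2 = 1.018
n/ν for Cl2 = 0.8282/1 = 0.8282
Smallest n/ν is Cl2 → limiting reagent.
n(NaCl) = (2/1) × 0.8282 = 1.656 mol
mass = 1.656 × 58.44 = 96.78 g

96.8 g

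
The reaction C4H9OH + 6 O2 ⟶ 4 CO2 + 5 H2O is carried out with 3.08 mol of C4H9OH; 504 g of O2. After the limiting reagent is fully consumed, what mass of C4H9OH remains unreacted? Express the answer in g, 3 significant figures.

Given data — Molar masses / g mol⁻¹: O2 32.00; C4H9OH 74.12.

33.7 g

n(C4H9OH) = 3.080 mol
n(O2) = 504.0 / 32.00 = 15.75 mol
n/ν for C4H9OH = 3.080/1 = 3.080
n/ν for O2 = 15.75/6 = 2.625
Smallest n/ν is O2 → limiting reagent.
C4H9OH consumed = (1/6) × 15.75 = 2.625 mol
C4H9OH remaining = 3.080 − 2.625 = 0.4550 mol
mass = 0.4550 × 74.12 = 33.72 g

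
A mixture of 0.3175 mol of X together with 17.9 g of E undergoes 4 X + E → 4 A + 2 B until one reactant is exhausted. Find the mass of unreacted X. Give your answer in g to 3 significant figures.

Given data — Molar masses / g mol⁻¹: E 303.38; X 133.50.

10.9 g

n(X) = 0.3175 mol
n(E) = 17.90 / 303.38 = 0.05900 mol
n/ν → X: 0.07938, E: 0.05900; E is limiting.
X consumed = (4/1) × 0.05900 = 0.2360 mol
X remaining = 0.3175 − 0.2360 = 0.08150 mol
mass = 0.08150 × 133.50 = 10.88 g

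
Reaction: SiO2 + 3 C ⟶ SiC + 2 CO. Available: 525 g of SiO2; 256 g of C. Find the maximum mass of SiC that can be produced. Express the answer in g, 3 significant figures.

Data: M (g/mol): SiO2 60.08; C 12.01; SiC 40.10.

n(SiO2) = 525.0 / 60.08 = 8.738 mol
n(C) = 256.0 / 12.01 = 21.32 mol
n/ν → SiO2: 8.738, C: 7.107; C is limiting.
n(SiC) = (1/3) × 21.32 = 7.107 mol
mass = 7.107 × 40.10 = 285.0 g

285 g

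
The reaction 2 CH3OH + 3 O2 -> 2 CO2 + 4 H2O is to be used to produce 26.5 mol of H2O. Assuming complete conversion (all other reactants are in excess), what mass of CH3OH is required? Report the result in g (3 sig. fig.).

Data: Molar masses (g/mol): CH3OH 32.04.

425 g

n(H2O) = 26.50 mol
n(CH3OH) = (2/4) × 26.50 = 13.25 mol
mass = 13.25 × 32.04 = 424.5 g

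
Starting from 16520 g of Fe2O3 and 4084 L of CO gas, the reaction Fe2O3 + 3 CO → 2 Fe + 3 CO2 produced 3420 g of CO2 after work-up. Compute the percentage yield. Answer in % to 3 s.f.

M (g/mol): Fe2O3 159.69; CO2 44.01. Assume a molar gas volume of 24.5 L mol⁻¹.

46.6 %

n(Fe2O3) = 16520 / 159.69 = 103.5 mol
n(CO) = 4084 / 24.5 = 166.7 mol
n/ν → Fe2O3: 103.5, CO: 55.57; CO is limiting.
theoretical n(CO2) = (3/3) × 166.7 = 166.7 mol → 7336 g
% yield = 3420 / 7336 × 100 = 46.62 %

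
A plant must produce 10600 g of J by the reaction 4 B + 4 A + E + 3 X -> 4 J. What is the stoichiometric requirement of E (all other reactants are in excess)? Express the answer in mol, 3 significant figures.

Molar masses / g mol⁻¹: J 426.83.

6.21 mol

n(J) = 10600 / 426.83 = 24.83 mol
n(E) = (1/4) × 24.83 = 6.208 mol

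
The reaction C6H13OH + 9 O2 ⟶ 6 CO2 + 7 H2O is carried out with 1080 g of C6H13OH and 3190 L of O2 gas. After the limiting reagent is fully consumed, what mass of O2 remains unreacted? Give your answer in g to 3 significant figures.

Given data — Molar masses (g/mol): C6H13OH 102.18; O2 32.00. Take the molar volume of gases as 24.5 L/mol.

1120 g

n(C6H13OH) = 1080 / 102.18 = 10.57 mol
n(O2) = 3190 / 24.5 = 130.2 mol
n/ν for C6H13OH = 10.57/1 = 10.57
n/ν for O2 = 130.2/9 = 14.47
Smallest n/ν is C6H13OH → limiting reagent.
O2 consumed = (9/1) × 10.57 = 95.13 mol
O2 remaining = 130.2 − 95.13 = 35.07 mol
mass = 35.07 × 32.00 = 1122 g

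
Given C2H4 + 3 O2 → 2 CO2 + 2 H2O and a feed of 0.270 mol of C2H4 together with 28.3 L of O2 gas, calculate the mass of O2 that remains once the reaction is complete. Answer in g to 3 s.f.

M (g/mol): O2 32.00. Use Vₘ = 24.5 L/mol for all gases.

11.0 g

n(C2H4) = 0.2700 mol
n(O2) = 28.30 / 24.5 = 1.155 mol
n/ν for C2H4 = 0.2700/1 = 0.2700
n/ν for O2 = 1.155/3 = 0.3850
Smallest n/ν is C2H4 → limiting reagent.
O2 consumed = (3/1) × 0.2700 = 0.8100 mol
O2 remaining = 1.155 − 0.8100 = 0.3450 mol
mass = 0.3450 × 32.00 = 11.04 g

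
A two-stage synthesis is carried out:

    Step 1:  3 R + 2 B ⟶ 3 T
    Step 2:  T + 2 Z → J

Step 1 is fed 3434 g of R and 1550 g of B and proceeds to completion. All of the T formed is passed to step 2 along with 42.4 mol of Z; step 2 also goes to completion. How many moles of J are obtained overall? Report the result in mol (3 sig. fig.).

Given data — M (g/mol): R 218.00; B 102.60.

15.8 mol

Step 1:
n(R) = 3434 / 218.00 = 15.75 mol
n(B) = 1550 / 102.60 = 15.11 mol
n/ν for R = 15.75/3 = 5.250
n/ν for B = 15.11/2 = 7.555
Smallest n/ν is R → limiting reagent.
n(T) produced = (3/3) × 15.75 = 15.75 mol
Step 2:
n(T) available = 15.75 mol
n(Z) = 42.40 mol
n/ν for T = 15.75/1 = 15.75
n/ν for Z = 42.40/2 = 21.20
Smallest n/ν is T → limiting reagent.
n(J) = (1/1) × 15.75 = 15.75 mol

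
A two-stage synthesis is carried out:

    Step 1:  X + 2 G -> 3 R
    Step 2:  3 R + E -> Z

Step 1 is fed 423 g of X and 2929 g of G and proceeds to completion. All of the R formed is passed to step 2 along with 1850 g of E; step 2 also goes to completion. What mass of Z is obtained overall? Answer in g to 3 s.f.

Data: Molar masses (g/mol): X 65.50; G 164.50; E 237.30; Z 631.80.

Step 1:
n(X) = 423.0 / 65.50 = 6.458 mol
n(G) = 2929 / 164.50 = 17.81 mol
n/ν for X = 6.458/1 = 6.458
n/ν for G = 17.81/2 = 8.905
Smallest n/ν is X → limiting reagent.
n(R) produced = (3/1) × 6.458 = 19.37 mol
Step 2:
n(R) available = 19.37 mol
n(E) = 1850 / 237.30 = 7.796 mol
n/ν for R = 19.37/3 = 6.457
n/ν for E = 7.796/1 = 7.796
Smallest n/ν is R → limiting reagent.
n(Z) = (1/3) × 19.37 = 6.457 mol
mass = 6.457 × 631.80 = 4080 g

4080 g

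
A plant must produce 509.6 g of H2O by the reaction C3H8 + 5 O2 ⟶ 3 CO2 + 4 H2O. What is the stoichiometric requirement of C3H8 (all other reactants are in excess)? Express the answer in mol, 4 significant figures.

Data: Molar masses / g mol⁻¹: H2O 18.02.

7.070 mol

n(H2O) = 509.6 / 18.02 = 28.28 mol
n(C3H8) = (1/4) × 28.28 = 7.070 mol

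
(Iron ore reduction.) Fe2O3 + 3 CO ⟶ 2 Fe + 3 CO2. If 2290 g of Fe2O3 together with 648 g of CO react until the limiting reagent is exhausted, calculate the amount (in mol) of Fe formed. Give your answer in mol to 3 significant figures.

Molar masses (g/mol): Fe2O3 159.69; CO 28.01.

15.4 mol

n(Fe2O3) = 2290 / 159.69 = 14.34 mol
n(CO) = 648.0 / 28.01 = 23.13 mol
n/ν → Fe2O3: 14.34, CO: 7.710; CO is limiting.
n(Fe) = (2/3) × 23.13 = 15.42 mol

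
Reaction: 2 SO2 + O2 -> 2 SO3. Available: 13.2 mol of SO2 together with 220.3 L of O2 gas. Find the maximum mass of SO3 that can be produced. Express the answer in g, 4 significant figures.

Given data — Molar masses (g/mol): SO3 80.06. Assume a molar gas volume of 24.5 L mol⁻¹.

1057 g

n(SO2) = 13.20 mol
n(O2) = 220.3 / 24.5 = 8.992 mol
n/ν for SO2 = 13.20/2 = 6.600
n/ν for O2 = 8.992/1 = 8.992
Smallest n/ν is SO2 → limiting reagent.
n(SO3) = (2/2) × 13.20 = 13.20 mol
mass = 13.20 × 80.06 = 1057 g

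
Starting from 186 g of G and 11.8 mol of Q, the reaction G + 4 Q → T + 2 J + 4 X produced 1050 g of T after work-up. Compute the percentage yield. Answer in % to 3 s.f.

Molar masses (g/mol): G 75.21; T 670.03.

63.4 %

n(G) = 186.0 / 75.21 = 2.473 mol
n(Q) = 11.80 mol
n/ν for G = 2.473/1 = 2.473
n/ν for Q = 11.80/4 = 2.950
Smallest n/ν is G → limiting reagent.
theoretical n(T) = (1/1) × 2.473 = 2.473 mol → 1657 g
% yield = 1050 / 1657 × 100 = 63.37 %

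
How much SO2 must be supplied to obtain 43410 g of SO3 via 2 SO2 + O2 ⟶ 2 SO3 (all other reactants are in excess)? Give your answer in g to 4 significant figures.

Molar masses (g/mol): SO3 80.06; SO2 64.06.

34730 g

n(SO3) = 43410 / 80.06 = 542.2 mol
n(SO2) = (2/2) × 542.2 = 542.2 mol
mass = 542.2 × 64.06 = 34730 g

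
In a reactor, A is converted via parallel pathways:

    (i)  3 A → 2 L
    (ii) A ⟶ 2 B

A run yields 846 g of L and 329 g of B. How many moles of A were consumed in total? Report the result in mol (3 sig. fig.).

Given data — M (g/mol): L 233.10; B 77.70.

n(L) = 846 / 233.10 = 3.629 mol
n(B) = 329 / 77.70 = 4.234 mol
n(A) via (i) = (3/2)×3.629 = 5.444 mol
n(A) via (ii) = (1/2)×4.234 = 2.117 mol
total n(A) = 5.444 + 2.117 = 7.561 mol

7.56 mol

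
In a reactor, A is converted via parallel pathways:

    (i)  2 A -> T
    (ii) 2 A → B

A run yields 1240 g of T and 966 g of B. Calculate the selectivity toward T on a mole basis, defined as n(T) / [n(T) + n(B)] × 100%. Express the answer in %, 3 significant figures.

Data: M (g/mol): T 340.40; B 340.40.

56.2 %

n(T) = 1240 / 340.40 = 3.643 mol
n(B) = 966 / 340.40 = 2.838 mol
selectivity = 3.643/(3.643+2.838) × 100 = 56.21 %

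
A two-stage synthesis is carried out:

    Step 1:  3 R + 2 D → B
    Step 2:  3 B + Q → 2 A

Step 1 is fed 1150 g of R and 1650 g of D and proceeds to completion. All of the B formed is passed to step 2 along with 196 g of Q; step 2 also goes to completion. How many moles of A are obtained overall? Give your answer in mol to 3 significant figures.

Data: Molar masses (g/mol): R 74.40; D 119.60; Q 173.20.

Step 1:
n(R) = 1150 / 74.40 = 15.46 mol
n(D) = 1650 / 119.60 = 13.80 mol
n/ν for R = 15.46/3 = 5.153
n/ν for D = 13.80/2 = 6.900
Smallest n/ν is R → limiting reagent.
n(B) produced = (1/3) × 15.46 = 5.153 mol
Step 2:
n(B) available = 5.153 mol
n(Q) = 196.0 / 173.20 = 1.132 mol
n/ν for B = 5.153/3 = 1.718
n/ν for Q = 1.132/1 = 1.132
Smallest n/ν is Q → limiting reagent.
n(A) = (2/1) × 1.132 = 2.264 mol

2.26 mol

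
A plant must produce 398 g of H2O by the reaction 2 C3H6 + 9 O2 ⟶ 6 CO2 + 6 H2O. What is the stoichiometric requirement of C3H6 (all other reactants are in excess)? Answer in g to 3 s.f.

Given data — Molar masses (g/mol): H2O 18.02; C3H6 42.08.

n(H2O) = 398 / 18.02 = 22.09 mol
n(C3H6) = (2/6) × 22.09 = 7.363 mol
mass = 7.363 × 42.08 = 309.8 g

310 g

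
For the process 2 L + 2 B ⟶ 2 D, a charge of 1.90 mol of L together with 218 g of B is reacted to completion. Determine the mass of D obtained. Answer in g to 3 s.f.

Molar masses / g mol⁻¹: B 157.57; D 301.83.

n(L) = 1.900 mol
n(B) = 218.0 / 157.57 = 1.384 mol
n/ν → L: 0.9500, B: 0.6920; B is limiting.
n(D) = (2/2) × 1.384 = 1.384 mol
mass = 1.384 × 301.83 = 417.7 g

418 g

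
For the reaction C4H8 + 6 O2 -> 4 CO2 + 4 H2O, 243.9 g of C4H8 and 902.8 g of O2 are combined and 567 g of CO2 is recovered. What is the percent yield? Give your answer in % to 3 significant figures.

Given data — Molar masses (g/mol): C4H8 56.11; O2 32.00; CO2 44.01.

74.1 %

n(C4H8) = 243.9 / 56.11 = 4.347 mol
n(O2) = 902.8 / 32.00 = 28.21 mol
n/ν for C4H8 = 4.347/1 = 4.347
n/ν for O2 = 28.21/6 = 4.702
Smallest n/ν is C4H8 → limiting reagent.
theoretical n(CO2) = (4/1) × 4.347 = 17.39 mol → 765.3 g
% yield = 567 / 765.3 × 100 = 74.09 %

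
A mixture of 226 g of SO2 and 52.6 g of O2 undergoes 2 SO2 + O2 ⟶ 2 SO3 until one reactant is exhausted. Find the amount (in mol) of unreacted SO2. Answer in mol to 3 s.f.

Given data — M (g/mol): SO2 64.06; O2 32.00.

n(SO2) = 226.0 / 64.06 = 3.528 mol
n(O2) = 52.60 / 32.00 = 1.644 mol
n/ν for SO2 = 3.528/2 = 1.764
n/ν for O2 = 1.644/1 = 1.644
Smallest n/ν is O2 → limiting reagent.
SO2 consumed = (2/1) × 1.644 = 3.288 mol
SO2 remaining = 3.528 − 3.288 = 0.2400 mol

0.240 mol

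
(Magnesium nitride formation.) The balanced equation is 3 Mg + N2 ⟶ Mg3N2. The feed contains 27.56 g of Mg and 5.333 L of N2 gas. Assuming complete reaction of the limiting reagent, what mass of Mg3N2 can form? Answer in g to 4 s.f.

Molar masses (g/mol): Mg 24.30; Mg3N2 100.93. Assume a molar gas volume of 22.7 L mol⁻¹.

23.71 g

n(Mg) = 27.56 / 24.30 = 1.134 mol
n(N2) = 5.333 / 22.7 = 0.2349 mol
n/ν for Mg = 1.134/3 = 0.3780
n/ν for N2 = 0.2349/1 = 0.2349
Smallest n/ν is N2 → limiting reagent.
n(Mg3N2) = (1/1) × 0.2349 = 0.2349 mol
mass = 0.2349 × 100.93 = 23.71 g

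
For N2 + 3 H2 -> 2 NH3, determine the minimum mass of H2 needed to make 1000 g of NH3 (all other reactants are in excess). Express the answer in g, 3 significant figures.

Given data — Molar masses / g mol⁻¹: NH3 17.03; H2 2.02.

n(NH3) = 1000 / 17.03 = 58.72 mol
n(H2) = (3/2) × 58.72 = 88.08 mol
mass = 88.08 × 2.02 = 177.9 g

178 g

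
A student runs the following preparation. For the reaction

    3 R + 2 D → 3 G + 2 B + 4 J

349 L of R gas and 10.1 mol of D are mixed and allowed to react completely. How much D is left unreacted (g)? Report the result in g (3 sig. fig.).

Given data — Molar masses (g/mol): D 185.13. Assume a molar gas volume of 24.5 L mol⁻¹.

112 g

n(R) = 349.0 / 24.5 = 14.24 mol
n(D) = 10.10 mol
n/ν for R = 14.24/3 = 4.747
n/ν for D = 10.10/2 = 5.050
Smallest n/ν is R → limiting reagent.
D consumed = (2/3) × 14.24 = 9.493 mol
D remaining = 10.10 − 9.493 = 0.6070 mol
mass = 0.6070 × 185.13 = 112.4 g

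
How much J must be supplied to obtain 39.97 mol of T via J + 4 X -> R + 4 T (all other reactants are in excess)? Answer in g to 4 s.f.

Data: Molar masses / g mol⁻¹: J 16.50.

164.9 g

n(T) = 39.97 mol
n(J) = (1/4) × 39.97 = 9.993 mol
mass = 9.993 × 16.50 = 164.9 g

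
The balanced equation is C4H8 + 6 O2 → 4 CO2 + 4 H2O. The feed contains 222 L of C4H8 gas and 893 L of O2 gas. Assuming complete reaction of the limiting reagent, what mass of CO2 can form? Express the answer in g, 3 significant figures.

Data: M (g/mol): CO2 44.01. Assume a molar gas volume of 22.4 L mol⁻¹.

1170 g

n(C4H8) = 222.0 / 22.4 = 9.911 mol
n(O2) = 893.0 / 22.4 = 39.87 mol
n/ν → C4H8: 9.911, O2: 6.645; O2 is limiting.
n(CO2) = (4/6) × 39.87 = 26.58 mol
mass = 26.58 × 44.01 = 1170 g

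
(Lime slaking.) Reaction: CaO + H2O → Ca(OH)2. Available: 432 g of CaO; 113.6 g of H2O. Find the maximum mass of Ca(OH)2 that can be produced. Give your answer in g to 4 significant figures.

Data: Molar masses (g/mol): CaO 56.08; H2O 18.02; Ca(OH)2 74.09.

467.1 g

n(CaO) = 432.0 / 56.08 = 7.703 mol
n(H2O) = 113.6 / 18.02 = 6.304 mol
n/ν → CaO: 7.703, H2O: 6.304; H2O is limiting.
n(Ca(OH)2) = (1/1) × 6.304 = 6.304 mol
mass = 6.304 × 74.09 = 467.1 g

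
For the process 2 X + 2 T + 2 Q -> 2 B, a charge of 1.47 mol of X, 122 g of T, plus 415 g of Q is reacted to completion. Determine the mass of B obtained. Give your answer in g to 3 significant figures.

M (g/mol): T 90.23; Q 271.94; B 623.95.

844 g

n(X) = 1.470 mol
n(T) = 122.0 / 90.23 = 1.352 mol
n(Q) = 415.0 / 271.94 = 1.526 mol
n/ν → X: 0.7350, T: 0.6760, Q: 0.7630; T is limiting.
n(B) = (2/2) × 1.352 = 1.352 mol
mass = 1.352 × 623.95 = 843.6 g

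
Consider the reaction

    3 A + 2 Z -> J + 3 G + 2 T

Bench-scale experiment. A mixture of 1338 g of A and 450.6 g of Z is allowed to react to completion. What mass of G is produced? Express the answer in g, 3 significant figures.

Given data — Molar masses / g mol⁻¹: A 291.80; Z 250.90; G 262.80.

708 g

n(A) = 1338 / 291.80 = 4.585 mol
n(Z) = 450.6 / 250.90 = 1.796 mol
n/ν → A: 1.528, Z: 0.8980; Z is limiting.
n(G) = (3/2) × 1.796 = 2.694 mol
mass = 2.694 × 262.80 = 708.0 g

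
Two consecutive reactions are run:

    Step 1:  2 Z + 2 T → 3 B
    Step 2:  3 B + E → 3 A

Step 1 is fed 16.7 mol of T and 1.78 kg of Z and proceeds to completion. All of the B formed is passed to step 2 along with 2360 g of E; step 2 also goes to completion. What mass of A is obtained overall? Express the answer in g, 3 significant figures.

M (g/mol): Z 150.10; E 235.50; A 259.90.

4620 g

Step 1:
n(T) = 16.70 mol
n(Z) = 1.780×1000 / 150.10 = 11.86 mol
n/ν for T = 16.70/2 = 8.350
n/ν for Z = 11.86/2 = 5.930
Smallest n/ν is Z → limiting reagent.
n(B) produced = (3/2) × 11.86 = 17.79 mol
Step 2:
n(B) available = 17.79 mol
n(E) = 2360 / 235.50 = 10.02 mol
n/ν for B = 17.79/3 = 5.930
n/ν for E = 10.02/1 = 10.02
Smallest n/ν is B → limiting reagent.
n(A) = (3/3) × 17.79 = 17.79 mol
mass = 17.79 × 259.90 = 4624 g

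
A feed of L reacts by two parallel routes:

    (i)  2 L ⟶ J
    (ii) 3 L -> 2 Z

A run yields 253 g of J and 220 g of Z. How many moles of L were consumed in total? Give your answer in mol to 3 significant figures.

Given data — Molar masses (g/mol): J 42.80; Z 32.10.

n(J) = 253 / 42.80 = 5.911 mol
n(Z) = 220 / 32.10 = 6.854 mol
n(L) via (i) = (2/1)×5.911 = 11.82 mol
n(L) via (ii) = (3/2)×6.854 = 10.28 mol
total n(L) = 11.82 + 10.28 = 22.10 mol

22.1 mol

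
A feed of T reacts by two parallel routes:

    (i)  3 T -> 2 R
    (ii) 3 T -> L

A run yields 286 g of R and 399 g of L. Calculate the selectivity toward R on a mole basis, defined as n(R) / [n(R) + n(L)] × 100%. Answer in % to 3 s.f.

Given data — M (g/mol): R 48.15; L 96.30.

58.9 %

n(R) = 286 / 48.15 = 5.940 mol
n(L) = 399 / 96.30 = 4.143 mol
selectivity = 5.940/(5.940+4.143) × 100 = 58.91 %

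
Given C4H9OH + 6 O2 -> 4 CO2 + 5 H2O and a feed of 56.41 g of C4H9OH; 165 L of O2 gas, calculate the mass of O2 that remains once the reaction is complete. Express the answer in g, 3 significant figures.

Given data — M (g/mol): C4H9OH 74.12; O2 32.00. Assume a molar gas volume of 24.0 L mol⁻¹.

73.9 g

n(C4H9OH) = 56.41 / 74.12 = 0.7611 mol
n(O2) = 165.0 / 24.0 = 6.875 mol
n/ν for C4H9OH = 0.7611/1 = 0.7611
n/ν for O2 = 6.875/6 = 1.146
Smallest n/ν is C4H9OH → limiting reagent.
O2 consumed = (6/1) × 0.7611 = 4.567 mol
O2 remaining = 6.875 − 4.567 = 2.308 mol
mass = 2.308 × 32.00 = 73.86 g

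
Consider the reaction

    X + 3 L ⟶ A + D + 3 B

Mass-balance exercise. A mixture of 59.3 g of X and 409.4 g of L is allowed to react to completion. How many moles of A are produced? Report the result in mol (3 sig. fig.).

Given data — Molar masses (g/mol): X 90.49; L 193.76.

n(X) = 59.30 / 90.49 = 0.6553 mol
n(L) = 409.4 / 193.76 = 2.113 mol
n/ν → X: 0.6553, L: 0.7043; X is limiting.
n(A) = (1/1) × 0.6553 = 0.6553 mol

0.655 mol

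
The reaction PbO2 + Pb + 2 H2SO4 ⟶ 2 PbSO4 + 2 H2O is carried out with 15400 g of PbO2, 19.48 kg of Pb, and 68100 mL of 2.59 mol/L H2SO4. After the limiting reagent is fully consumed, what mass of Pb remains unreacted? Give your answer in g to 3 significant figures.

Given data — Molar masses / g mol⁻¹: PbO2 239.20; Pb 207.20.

6140 g

n(PbO2) = 15400 / 239.20 = 64.38 mol
n(Pb) = 19.48×1000 / 207.20 = 94.02 mol
n(H2SO4) = 2.59 × 68100/1000 = 176.4 mol
n/ν for PbO2 = 64.38/1 = 64.38
n/ν for Pb = 94.02/1 = 94.02
n/ν for H2SO4 = 176.4/2 = 88.20
Smallest n/ν is PbO2 → limiting reagent.
Pb consumed = (1/1) × 64.38 = 64.38 mol
Pb remaining = 94.02 − 64.38 = 29.64 mol
mass = 29.64 × 207.20 = 6141 g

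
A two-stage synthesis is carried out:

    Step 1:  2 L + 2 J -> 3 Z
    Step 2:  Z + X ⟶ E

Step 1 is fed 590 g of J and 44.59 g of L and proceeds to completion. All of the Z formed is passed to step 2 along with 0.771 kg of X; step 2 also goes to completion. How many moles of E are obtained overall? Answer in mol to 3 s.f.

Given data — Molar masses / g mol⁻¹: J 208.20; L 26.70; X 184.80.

2.51 mol

Step 1:
n(J) = 590.0 / 208.20 = 2.834 mol
n(L) = 44.59 / 26.70 = 1.670 mol
n/ν → J: 1.417, L: 0.8350; L is limiting.
n(Z) produced = (3/2) × 1.670 = 2.505 mol
Step 2:
n(Z) available = 2.505 mol
n(X) = 0.7710×1000 / 184.80 = 4.172 mol
n/ν → Z: 2.505, X: 4.172; Z is limiting.
n(E) = (1/1) × 2.505 = 2.505 mol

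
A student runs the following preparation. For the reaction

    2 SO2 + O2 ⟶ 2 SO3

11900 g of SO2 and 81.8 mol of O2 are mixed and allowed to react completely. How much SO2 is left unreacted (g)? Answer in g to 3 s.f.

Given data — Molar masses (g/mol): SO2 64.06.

1420 g

n(SO2) = 11900 / 64.06 = 185.8 mol
n(O2) = 81.80 mol
n/ν → SO2: 92.90, O2: 81.80; O2 is limiting.
SO2 consumed = (2/1) × 81.80 = 163.6 mol
SO2 remaining = 185.8 − 163.6 = 22.20 mol
mass = 22.20 × 64.06 = 1422 g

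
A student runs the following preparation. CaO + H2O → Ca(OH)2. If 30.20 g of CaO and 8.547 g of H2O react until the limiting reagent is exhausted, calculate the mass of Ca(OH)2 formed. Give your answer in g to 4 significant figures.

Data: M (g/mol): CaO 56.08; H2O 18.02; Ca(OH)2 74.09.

n(CaO) = 30.20 / 56.08 = 0.5385 mol
n(H2O) = 8.547 / 18.02 = 0.4743 mol
n/ν for CaO = 0.5385/1 = 0.5385
n/ν for H2O = 0.4743/1 = 0.4743
Smallest n/ν is H2O → limiting reagent.
n(Ca(OH)2) = (1/1) × 0.4743 = 0.4743 mol
mass = 0.4743 × 74.09 = 35.14 g

35.14 g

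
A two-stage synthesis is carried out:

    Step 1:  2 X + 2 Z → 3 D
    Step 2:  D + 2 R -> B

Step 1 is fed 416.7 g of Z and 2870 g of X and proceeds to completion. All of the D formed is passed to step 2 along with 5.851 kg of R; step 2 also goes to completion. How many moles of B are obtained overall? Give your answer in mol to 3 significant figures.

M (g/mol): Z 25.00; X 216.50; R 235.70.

Step 1:
n(Z) = 416.7 / 25.00 = 16.67 mol
n(X) = 2870 / 216.50 = 13.26 mol
n/ν for Z = 16.67/2 = 8.335
n/ν for X = 13.26/2 = 6.630
Smallest n/ν is X → limiting reagent.
n(D) produced = (3/2) × 13.26 = 19.89 mol
Step 2:
n(D) available = 19.89 mol
n(R) = 5.851×1000 / 235.70 = 24.82 mol
n/ν for D = 19.89/1 = 19.89
n/ν for R = 24.82/2 = 12.41
Smallest n/ν is R → limiting reagent.
n(B) = (1/2) × 24.82 = 12.41 mol

12.4 mol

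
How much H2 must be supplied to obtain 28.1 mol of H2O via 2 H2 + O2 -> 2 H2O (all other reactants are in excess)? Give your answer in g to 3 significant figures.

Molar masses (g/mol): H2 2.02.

n(H2O) = 28.10 mol
n(H2) = (2/2) × 28.10 = 28.10 mol
mass = 28.10 × 2.02 = 56.76 g

56.8 g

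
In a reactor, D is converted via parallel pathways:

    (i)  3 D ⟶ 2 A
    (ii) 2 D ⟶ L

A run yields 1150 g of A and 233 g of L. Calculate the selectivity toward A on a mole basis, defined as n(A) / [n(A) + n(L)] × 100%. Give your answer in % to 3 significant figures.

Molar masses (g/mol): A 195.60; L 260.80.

86.8 %

n(A) = 1150 / 195.60 = 5.879 mol
n(L) = 233 / 260.80 = 0.8934 mol
selectivity = 5.879/(5.879+0.8934) × 100 = 86.81 %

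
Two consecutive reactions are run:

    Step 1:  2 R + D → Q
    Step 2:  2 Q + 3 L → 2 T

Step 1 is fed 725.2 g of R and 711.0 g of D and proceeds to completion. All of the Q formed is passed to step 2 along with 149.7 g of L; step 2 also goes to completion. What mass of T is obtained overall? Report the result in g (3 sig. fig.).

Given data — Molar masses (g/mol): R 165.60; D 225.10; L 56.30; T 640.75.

Step 1:
n(R) = 725.2 / 165.60 = 4.379 mol
n(D) = 711.0 / 225.10 = 3.159 mol
n/ν for R = 4.379/2 = 2.190
n/ν for D = 3.159/1 = 3.159
Smallest n/ν is R → limiting reagent.
n(Q) produced = (1/2) × 4.379 = 2.190 mol
Step 2:
n(Q) available = 2.190 mol
n(L) = 149.7 / 56.30 = 2.659 mol
n/ν for Q = 2.190/2 = 1.095
n/ν for L = 2.659/3 = 0.8863
Smallest n/ν is L → limiting reagent.
n(T) = (2/3) × 2.659 = 1.773 mol
mass = 1.773 × 640.75 = 1136 g

1140 g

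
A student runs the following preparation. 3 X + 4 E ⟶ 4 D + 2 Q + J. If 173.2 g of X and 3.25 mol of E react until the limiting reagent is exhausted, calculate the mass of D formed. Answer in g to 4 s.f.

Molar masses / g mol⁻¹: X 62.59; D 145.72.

n(X) = 173.2 / 62.59 = 2.767 mol
n(E) = 3.250 mol
n/ν → X: 0.9223, E: 0.8125; E is limiting.
n(D) = (4/4) × 3.250 = 3.250 mol
mass = 3.250 × 145.72 = 473.6 g

473.6 g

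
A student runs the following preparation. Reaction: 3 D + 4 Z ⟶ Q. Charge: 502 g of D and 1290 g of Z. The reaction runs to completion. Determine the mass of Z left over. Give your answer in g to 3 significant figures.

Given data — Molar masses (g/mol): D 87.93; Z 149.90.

149 g

n(D) = 502.0 / 87.93 = 5.709 mol
n(Z) = 1290 / 149.90 = 8.606 mol
n/ν for D = 5.709/3 = 1.903
n/ν for Z = 8.606/4 = 2.152
Smallest n/ν is D → limiting reagent.
Z consumed = (4/3) × 5.709 = 7.612 mol
Z remaining = 8.606 − 7.612 = 0.9940 mol
mass = 0.9940 × 149.90 = 149.0 g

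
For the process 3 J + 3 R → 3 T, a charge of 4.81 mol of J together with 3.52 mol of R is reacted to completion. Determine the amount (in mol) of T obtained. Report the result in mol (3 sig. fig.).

3.52 mol

n(J) = 4.810 mol
n(R) = 3.520 mol
n/ν → J: 1.603, R: 1.173; R is limiting.
n(T) = (3/3) × 3.520 = 3.520 mol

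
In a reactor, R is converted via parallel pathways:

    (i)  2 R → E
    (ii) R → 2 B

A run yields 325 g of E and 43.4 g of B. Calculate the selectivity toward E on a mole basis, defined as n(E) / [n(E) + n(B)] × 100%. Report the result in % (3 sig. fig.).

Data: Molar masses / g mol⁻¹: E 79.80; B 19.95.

n(E) = 325 / 79.80 = 4.073 mol
n(B) = 43.4 / 19.95 = 2.175 mol
selectivity = 4.073/(4.073+2.175) × 100 = 65.19 %

65.2 %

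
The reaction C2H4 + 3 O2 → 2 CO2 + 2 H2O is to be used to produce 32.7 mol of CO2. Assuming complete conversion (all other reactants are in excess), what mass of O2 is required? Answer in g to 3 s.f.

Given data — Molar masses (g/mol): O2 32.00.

n(CO2) = 32.70 mol
n(O2) = (3/2) × 32.70 = 49.05 mol
mass = 49.05 × 32.00 = 1570 g

1570 g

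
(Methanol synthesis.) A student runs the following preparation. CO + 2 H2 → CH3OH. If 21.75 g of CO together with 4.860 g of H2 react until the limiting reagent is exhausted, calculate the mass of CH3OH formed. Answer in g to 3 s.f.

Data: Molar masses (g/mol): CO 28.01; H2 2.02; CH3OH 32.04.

n(CO) = 21.75 / 28.01 = 0.7765 mol
n(H2) = 4.860 / 2.02 = 2.406 mol
n/ν for CO = 0.7765/1 = 0.7765
n/ν for H2 = 2.406/2 = 1.203
Smallest n/ν is CO → limiting reagent.
n(CH3OH) = (1/1) × 0.7765 = 0.7765 mol
mass = 0.7765 × 32.04 = 24.88 g

24.9 g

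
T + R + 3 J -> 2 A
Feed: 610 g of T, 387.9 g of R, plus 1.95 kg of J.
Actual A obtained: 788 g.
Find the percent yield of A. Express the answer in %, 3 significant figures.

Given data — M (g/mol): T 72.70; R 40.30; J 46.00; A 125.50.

37.4 %

n(T) = 610.0 / 72.70 = 8.391 mol
n(R) = 387.9 / 40.30 = 9.625 mol
n(J) = 1.950×1000 / 46.00 = 42.39 mol
n/ν for T = 8.391/1 = 8.391
n/ν for R = 9.625/1 = 9.625
n/ν for J = 42.39/3 = 14.13
Smallest n/ν is T → limiting reagent.
theoretical n(A) = (2/1) × 8.391 = 16.78 mol → 2106 g
% yield = 788 / 2106 × 100 = 37.42 %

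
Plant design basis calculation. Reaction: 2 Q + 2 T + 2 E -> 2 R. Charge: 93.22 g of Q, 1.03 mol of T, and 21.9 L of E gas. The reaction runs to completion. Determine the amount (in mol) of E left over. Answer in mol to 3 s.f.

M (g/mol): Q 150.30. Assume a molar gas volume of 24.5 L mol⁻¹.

0.274 mol

n(Q) = 93.22 / 150.30 = 0.6202 mol
n(T) = 1.030 mol
n(E) = 21.90 / 24.5 = 0.8939 mol
n/ν → Q: 0.3101, T: 0.5150, E: 0.4470; Q is limiting.
E consumed = (2/2) × 0.6202 = 0.6202 mol
E remaining = 0.8939 − 0.6202 = 0.2737 mol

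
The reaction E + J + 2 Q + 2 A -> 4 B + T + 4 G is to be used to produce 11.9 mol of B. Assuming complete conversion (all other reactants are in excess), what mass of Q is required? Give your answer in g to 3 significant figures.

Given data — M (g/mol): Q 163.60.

973 g

n(B) = 11.90 mol
n(Q) = (2/4) × 11.90 = 5.950 mol
mass = 5.950 × 163.60 = 973.4 g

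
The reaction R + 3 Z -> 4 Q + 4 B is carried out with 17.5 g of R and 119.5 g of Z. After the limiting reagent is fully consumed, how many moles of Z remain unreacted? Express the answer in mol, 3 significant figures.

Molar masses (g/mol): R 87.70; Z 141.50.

n(R) = 17.50 / 87.70 = 0.1995 mol
n(Z) = 119.5 / 141.50 = 0.8445 mol
n/ν for R = 0.1995/1 = 0.1995
n/ν for Z = 0.8445/3 = 0.2815
Smallest n/ν is R → limiting reagent.
Z consumed = (3/1) × 0.1995 = 0.5985 mol
Z remaining = 0.8445 − 0.5985 = 0.2460 mol

0.246 mol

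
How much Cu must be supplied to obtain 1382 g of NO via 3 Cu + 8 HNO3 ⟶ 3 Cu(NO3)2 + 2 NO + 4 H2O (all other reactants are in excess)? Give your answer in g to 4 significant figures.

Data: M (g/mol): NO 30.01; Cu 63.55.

4390 g

n(NO) = 1382 / 30.01 = 46.05 mol
n(Cu) = (3/2) × 46.05 = 69.08 mol
mass = 69.08 × 63.55 = 4390 g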